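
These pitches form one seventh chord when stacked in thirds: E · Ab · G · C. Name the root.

Ab

Arranged so that each adjacent pair is a third by letter name: Ab – C – E – G.
The bottom of that stack, Ab, is the root (this is Ab augmented major seventh).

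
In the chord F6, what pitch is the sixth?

F6 is built on F; its 6th is a major 6th above the root.
A sixth above F uses the letter D, and the major 6th above F is D.

D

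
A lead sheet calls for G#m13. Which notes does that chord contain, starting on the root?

G#, B, D#, F#, A#, C#, E#

G#m13 is a minor thirteenth built on G#.
- root: G#
- minor 3rd: B
- perfect 5th: D#
- minor 7th: F#
- major 9th: A#
- perfect 11th: C#
- major 13th: E#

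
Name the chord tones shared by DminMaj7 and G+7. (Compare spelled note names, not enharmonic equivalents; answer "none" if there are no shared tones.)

F

DminMaj7: D F A C♯
G+7: G B D♯ F
Common to both → F.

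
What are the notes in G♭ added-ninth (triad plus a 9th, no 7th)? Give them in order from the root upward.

G♭ added-ninth is an added-ninth built on G-flat.
Root: G-flat
Major 3rd (3rd): B-flat
Perfect 5th (5th): D-flat
Major 9th (9th): A-flat

G-flat, B-flat, D-flat, A-flat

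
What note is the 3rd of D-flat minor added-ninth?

Root of D-flat minor added-ninth = Db. The 3rd is a minor 3rd: Db up a minor 3rd → Fb.

Fb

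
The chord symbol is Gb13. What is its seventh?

Fb

Root of Gb13 = Gb. The 7th is a minor 7th: Gb up a minor 7th → Fb.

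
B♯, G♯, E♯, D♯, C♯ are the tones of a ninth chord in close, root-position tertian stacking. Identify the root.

C♯

Stacking in thirds gives C♯ – E♯ – G♯ – B♯ – D♯, so C♯ is the root — C♯ major ninth.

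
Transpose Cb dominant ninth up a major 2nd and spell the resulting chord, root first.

D♭, F, A♭, C♭, E♭

C♭ up a major 2nd → D♭. New chord: D♭ dominant ninth.
Root: D♭
Major 3rd (3rd): F
Perfect 5th (5th): A♭
Minor 7th (7th): C♭
Major 9th (9th): E♭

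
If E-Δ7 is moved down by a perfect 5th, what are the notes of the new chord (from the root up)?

Transposed root: E → A (perfect 5th down). So we spell A minor-major seventh:
root → A
3rd (minor 3rd) → C
5th (perfect 5th) → E
7th (major 7th) → G#

A  C  E  G#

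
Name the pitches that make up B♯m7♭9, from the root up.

B# – D# – F## – A# – C#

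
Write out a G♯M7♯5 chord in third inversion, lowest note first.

In root position, G♯M7♯5 is G#–B#–D##–F##.
Third inversion puts the seventh (F##) in the bass.

F## – G# – B# – D##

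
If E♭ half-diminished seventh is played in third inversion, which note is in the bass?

E♭ half-diminished seventh = Eb–Gb–Bbb–Db. Third inversion → seventh in the bass = Db.

Db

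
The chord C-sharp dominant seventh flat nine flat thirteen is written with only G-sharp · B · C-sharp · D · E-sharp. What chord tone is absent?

A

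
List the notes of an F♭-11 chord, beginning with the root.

F♭-11: minor eleventh on Fb.
Root: Fb
Minor 3rd (3rd): Abb
Perfect 5th (5th): Cb
Minor 7th (7th): Ebb
Major 9th (9th): Gb
Perfect 11th (11th): Bbb

Fb Abb Cb Ebb Gb Bbb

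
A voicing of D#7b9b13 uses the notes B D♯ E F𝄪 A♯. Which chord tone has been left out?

C♯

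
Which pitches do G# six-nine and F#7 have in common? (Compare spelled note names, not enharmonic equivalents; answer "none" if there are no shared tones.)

A#

G# six-nine: G# B# D# E# A#
F#7: F# A# C# E
Common to both → A#.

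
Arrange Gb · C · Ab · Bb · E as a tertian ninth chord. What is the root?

Stacking in thirds gives Ab – C – E – Gb – Bb, so Ab is the root — Ab dominant ninth sharp five.

Ab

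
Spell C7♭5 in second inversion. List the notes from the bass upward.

Gb  Bb  C  E

C7♭5 = C–E–Gb–Bb; second inversion → fifth (Gb) lowest.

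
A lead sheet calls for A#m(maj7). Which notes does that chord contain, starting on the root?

Root A#, quality minor-major seventh:
- root: A#
- minor 3rd: C#
- perfect 5th: E#
- major 7th: G##

A# C# E# G##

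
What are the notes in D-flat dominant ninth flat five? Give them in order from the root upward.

D-flat dominant ninth flat five: dominant ninth flat five on D-flat.
root → D-flat
3rd (major 3rd) → F
5th (diminished 5th) → A-double-flat
7th (minor 7th) → C-flat
9th (major 9th) → E-flat

D-flat  F  A-double-flat  C-flat  E-flat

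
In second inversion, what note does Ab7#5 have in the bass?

E

Ab7#5 = Ab–C–E–Gb. Second inversion → fifth in the bass = E.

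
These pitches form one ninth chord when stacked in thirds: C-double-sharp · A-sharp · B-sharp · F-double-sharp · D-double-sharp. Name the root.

B-sharp

Stacking in thirds gives B-sharp – D-double-sharp – F-double-sharp – A-sharp – C-double-sharp, so B-sharp is the root — B-sharp dominant ninth.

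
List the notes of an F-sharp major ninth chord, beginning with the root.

F-sharp major ninth is a major ninth built on F-sharp.
- root: F-sharp
- major 3rd: A-sharp
- perfect 5th: C-sharp
- major 7th: E-sharp
- major 9th: G-sharp

F-sharp, A-sharp, C-sharp, E-sharp, G-sharp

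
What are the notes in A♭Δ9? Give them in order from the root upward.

Ab C Eb G Bb

Root Ab, quality major ninth:
Root: Ab
Major 3rd (3rd): C
Perfect 5th (5th): Eb
Major 7th (7th): G
Major 9th (9th): Bb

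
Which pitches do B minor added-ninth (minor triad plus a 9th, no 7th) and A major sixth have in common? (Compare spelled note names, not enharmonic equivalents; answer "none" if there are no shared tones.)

F-sharp, C-sharp

B minor added-ninth = B, D, F-sharp, C-sharp.
A major sixth = A, C-sharp, E, F-sharp.
Shared: F-sharp, C-sharp.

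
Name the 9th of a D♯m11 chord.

E#

D♯m11 is built on D#; its 9th is a major 9th above the root.
A second above D uses the letter E, and the major 9th above D# is E#.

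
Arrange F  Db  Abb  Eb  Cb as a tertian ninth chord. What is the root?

Arranged so that each adjacent pair is a third by letter name: Db – F – Abb – Cb – Eb.
The bottom of that stack, Db, is the root (this is Db dominant ninth flat five).

Db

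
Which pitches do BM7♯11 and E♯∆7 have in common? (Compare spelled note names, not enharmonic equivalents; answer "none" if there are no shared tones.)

E#

BM7♯11: B D# F# A# E#
E♯∆7: E# G## B# D##
Common to both → E#.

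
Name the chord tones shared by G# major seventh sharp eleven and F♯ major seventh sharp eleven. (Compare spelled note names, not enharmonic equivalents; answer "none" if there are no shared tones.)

B-sharp

G# major seventh sharp eleven = G-sharp, B-sharp, D-sharp, F-double-sharp, C-double-sharp.
F♯ major seventh sharp eleven = F-sharp, A-sharp, C-sharp, E-sharp, B-sharp.
Shared: B-sharp.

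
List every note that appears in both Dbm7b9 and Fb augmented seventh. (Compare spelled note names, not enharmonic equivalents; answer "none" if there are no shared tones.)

Dbm7b9: Db Fb Ab Cb Ebb
Fb augmented seventh: Fb Ab C Ebb
Common to both → Fb, Ab, Ebb.

Fb – Ab – Ebb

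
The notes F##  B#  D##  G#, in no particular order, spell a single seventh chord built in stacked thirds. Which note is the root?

G#

Arranged so that each adjacent pair is a third by letter name: G# – B# – D## – F##.
The bottom of that stack, G#, is the root (this is G# augmented major seventh).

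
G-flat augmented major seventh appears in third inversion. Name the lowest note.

F

G-flat augmented major seventh = G-flat–B-flat–D–F. Third inversion → seventh in the bass = F.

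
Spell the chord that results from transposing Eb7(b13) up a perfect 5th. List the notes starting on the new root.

B♭, D, F, A♭, G♭

E♭ up a perfect 5th → B♭. New chord: B♭ dominant seventh flat thirteen.
root → B♭
3rd (major 3rd) → D
5th (perfect 5th) → F
7th (minor 7th) → A♭
13th (minor 13th) → G♭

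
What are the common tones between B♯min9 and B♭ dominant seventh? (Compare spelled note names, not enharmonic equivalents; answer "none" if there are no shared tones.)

B♯min9 = B#, D#, F##, A#, C##.
B♭ dominant seventh = Bb, D, F, Ab.
Shared: none.

none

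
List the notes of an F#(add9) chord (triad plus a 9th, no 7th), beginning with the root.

F#(add9) is an added-ninth built on F#.
Root: F#
Major 3rd (3rd): A#
Perfect 5th (5th): C#
Major 9th (9th): G#

F# – A# – C# – G#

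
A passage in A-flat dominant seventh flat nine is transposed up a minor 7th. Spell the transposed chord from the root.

Gb, Bb, Db, Fb, Abb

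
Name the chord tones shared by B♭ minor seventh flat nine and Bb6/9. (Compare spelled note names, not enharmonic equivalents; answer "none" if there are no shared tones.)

B♭ minor seventh flat nine = Bb, Db, F, Ab, Cb.
Bb6/9 = Bb, D, F, G, C.
Shared: Bb, F.

Bb  F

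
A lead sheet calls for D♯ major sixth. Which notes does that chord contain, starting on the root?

D♯ major sixth is a major sixth built on D-sharp.
root → D-sharp
3rd (major 3rd) → F-double-sharp
5th (perfect 5th) → A-sharp
6th (major 6th) → B-sharp

D-sharp, F-double-sharp, A-sharp, B-sharp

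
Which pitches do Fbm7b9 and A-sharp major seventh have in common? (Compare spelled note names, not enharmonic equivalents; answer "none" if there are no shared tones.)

Fbm7b9 = Fb, Abb, Cb, Ebb, Gbb.
A-sharp major seventh = A#, C##, E#, G##.
Shared: none.

none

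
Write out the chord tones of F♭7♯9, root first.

Fb, Ab, Cb, Ebb, G

Root Fb, quality dominant seventh sharp nine:
root → Fb
3rd (major 3rd) → Ab
5th (perfect 5th) → Cb
7th (minor 7th) → Ebb
9th (augmented 9th) → G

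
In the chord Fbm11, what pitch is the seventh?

E𝄫

Root of Fbm11 = F♭. The 7th is a minor 7th: F♭ up a minor 7th → E𝄫.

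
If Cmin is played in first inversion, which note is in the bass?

Eb

Cmin in root position is C–Eb–G.
First inversion places the third in the bass, which is Eb.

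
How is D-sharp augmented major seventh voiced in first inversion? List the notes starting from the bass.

F-double-sharp, A-double-sharp, C-double-sharp, D-sharp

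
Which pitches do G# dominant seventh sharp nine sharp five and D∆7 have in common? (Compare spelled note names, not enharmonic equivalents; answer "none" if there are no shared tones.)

F#

G# dominant seventh sharp nine sharp five: G# B# D## F# A##
D∆7: D F# A C#
Common to both → F#.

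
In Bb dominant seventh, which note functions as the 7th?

Bb dominant seventh is built on B-flat; its 7th is a minor 7th above the root.
A seventh above B uses the letter A, and the minor 7th above B-flat is A-flat.

A-flat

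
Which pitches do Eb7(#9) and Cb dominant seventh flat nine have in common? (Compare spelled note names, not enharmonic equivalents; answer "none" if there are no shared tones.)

Eb

Eb7(#9): Eb G Bb Db F#
Cb dominant seventh flat nine: Cb Eb Gb Bbb Dbb
Common to both → Eb.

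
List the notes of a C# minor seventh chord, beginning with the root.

C# minor seventh is a minor seventh built on C-sharp.
root → C-sharp
3rd (minor 3rd) → E
5th (perfect 5th) → G-sharp
7th (minor 7th) → B

C-sharp  E  G-sharp  B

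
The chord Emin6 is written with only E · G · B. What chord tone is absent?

C♯

The full Emin6 chord is E, G, B, C♯.
Comparing with the voicing, the major 6th (6th) — C♯ — is absent.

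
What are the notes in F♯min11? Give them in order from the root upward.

F♯ A C♯ E G♯ B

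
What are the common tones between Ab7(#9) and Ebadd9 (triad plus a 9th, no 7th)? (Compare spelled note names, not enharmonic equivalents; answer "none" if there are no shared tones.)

Eb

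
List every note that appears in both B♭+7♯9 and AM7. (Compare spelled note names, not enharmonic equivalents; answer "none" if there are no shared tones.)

C♯

B♭+7♯9: B♭ D F♯ A♭ C♯
AM7: A C♯ E G♯
Common to both → C♯.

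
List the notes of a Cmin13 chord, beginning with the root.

C Eb G Bb D F A

Root C, quality minor thirteenth:
Root: C
Minor 3rd (3rd): Eb
Perfect 5th (5th): G
Minor 7th (7th): Bb
Major 9th (9th): D
Perfect 11th (11th): F
Major 13th (13th): A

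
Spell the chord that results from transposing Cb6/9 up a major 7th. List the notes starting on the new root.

Bb, D, F, G, C

Transposed root: Cb → Bb (major 7th up). So we spell Bb six-nine:
Bb — root
D — major 3rd
F — perfect 5th
G — major 6th
C — major 9th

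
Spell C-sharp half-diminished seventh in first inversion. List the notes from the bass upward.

E G B C-sharp

In root position, C-sharp half-diminished seventh is C-sharp–E–G–B.
First inversion puts the third (E) in the bass.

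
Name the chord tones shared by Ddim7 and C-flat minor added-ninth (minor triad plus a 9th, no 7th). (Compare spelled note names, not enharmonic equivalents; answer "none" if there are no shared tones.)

C♭

Ddim7: D F A♭ C♭
C-flat minor added-ninth: C♭ E𝄫 G♭ D♭
Common to both → C♭.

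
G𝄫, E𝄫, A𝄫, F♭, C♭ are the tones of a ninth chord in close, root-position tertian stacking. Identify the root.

Stacking in thirds gives F♭ – A𝄫 – C♭ – E𝄫 – G𝄫, so F♭ is the root — F♭ minor seventh flat nine.

F♭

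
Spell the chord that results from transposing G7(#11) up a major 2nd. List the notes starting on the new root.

A C# E G D#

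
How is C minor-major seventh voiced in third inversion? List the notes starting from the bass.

In root position, C minor-major seventh is C–Eb–G–B.
Third inversion puts the seventh (B) in the bass.

B C Eb G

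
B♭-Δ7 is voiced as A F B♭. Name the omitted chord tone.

D♭

B♭-Δ7 = B♭, D♭, F, A. The voicing lacks the 3rd (minor 3rd), D♭.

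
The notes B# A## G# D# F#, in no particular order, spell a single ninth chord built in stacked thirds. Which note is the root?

Stacking in thirds gives G# – B# – D# – F# – A##, so G# is the root — G# dominant seventh sharp nine.

G#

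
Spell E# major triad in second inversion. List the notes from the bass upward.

B-sharp  E-sharp  G-double-sharp

E# major triad = E-sharp–G-double-sharp–B-sharp; second inversion → fifth (B-sharp) lowest.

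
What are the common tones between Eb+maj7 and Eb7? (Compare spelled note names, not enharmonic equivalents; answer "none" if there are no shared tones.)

Eb G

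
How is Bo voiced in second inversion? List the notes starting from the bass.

Bo = B–D–F; second inversion → fifth (F) lowest.

F, B, D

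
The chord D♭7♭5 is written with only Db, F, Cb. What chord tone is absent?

Abb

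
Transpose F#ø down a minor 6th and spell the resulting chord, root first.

Transposed root: F# → A# (minor 6th down). So we spell A# half-diminished seventh:
Root: A#
Minor 3rd (3rd): C#
Diminished 5th (5th): E
Minor 7th (7th): G#

A#, C#, E, G#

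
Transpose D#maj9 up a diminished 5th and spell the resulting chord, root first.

A diminished 5th up from D# is A, so the new chord is A major ninth.
root → A
3rd (major 3rd) → C#
5th (perfect 5th) → E
7th (major 7th) → G#
9th (major 9th) → B

A  C#  E  G#  B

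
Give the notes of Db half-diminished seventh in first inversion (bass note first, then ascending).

F-flat A-double-flat C-flat D-flat

In root position, Db half-diminished seventh is D-flat–F-flat–A-double-flat–C-flat.
First inversion puts the third (F-flat) in the bass.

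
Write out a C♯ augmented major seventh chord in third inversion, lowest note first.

In root position, C♯ augmented major seventh is C#–E#–G##–B#.
Third inversion puts the seventh (B#) in the bass.

B#, C#, E#, G##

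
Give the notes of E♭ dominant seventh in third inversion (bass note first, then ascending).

D♭ – E♭ – G – B♭

E♭ dominant seventh = E♭–G–B♭–D♭; third inversion → seventh (D♭) lowest.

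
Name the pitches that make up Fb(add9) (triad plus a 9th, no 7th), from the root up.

Fb(add9) is an added-ninth built on Fb.
root → Fb
3rd (major 3rd) → Ab
5th (perfect 5th) → Cb
9th (major 9th) → Gb

Fb, Ab, Cb, Gb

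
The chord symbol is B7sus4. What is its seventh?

B7sus4 is built on B; its 7th is a minor 7th above the root.
A seventh above B uses the letter A, and the minor 7th above B is A.

A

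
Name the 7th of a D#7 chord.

C#

Root of D#7 = D#. The 7th is a minor 7th: D# up a minor 7th → C#.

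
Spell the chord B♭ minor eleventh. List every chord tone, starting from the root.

B♭ minor eleventh: minor eleventh on B-flat.
B-flat — root
D-flat — minor 3rd
F — perfect 5th
A-flat — minor 7th
C — major 9th
E-flat — perfect 11th

B-flat, D-flat, F, A-flat, C, E-flat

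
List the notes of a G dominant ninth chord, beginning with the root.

G, B, D, F, A

G dominant ninth is a dominant ninth built on G.
Root: G
Major 3rd (3rd): B
Perfect 5th (5th): D
Minor 7th (7th): F
Major 9th (9th): A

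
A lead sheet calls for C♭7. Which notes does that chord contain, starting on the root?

C♭  E♭  G♭  B𝄫

Root C♭, quality dominant seventh:
- root: C♭
- major 3rd: E♭
- perfect 5th: G♭
- minor 7th: B𝄫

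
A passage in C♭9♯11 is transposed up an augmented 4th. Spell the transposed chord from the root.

F, A, C, Eb, G, B

Cb up an augmented 4th → F. New chord: F dominant ninth sharp eleven.
root → F
3rd (major 3rd) → A
5th (perfect 5th) → C
7th (minor 7th) → Eb
9th (major 9th) → G
11th (augmented 11th) → B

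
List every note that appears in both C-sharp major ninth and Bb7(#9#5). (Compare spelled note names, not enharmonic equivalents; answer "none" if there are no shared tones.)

C#

C-sharp major ninth: C# E# G# B# D#
Bb7(#9#5): Bb D F# Ab C#
Common to both → C#.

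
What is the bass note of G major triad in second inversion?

G major triad in root position is G–B–D.
Second inversion places the fifth in the bass, which is D.

D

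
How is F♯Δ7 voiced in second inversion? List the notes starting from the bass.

In root position, F♯Δ7 is F#–A#–C#–E#.
Second inversion puts the fifth (C#) in the bass.

C#  E#  F#  A#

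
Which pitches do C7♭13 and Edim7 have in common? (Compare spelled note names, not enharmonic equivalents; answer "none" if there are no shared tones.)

C7♭13 = C, E, G, Bb, Ab.
Edim7 = E, G, Bb, Db.
Shared: E, G, Bb.

E – G – Bb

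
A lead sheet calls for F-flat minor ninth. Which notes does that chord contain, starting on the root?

F-flat minor ninth: minor ninth on F-flat.
root → F-flat
3rd (minor 3rd) → A-double-flat
5th (perfect 5th) → C-flat
7th (minor 7th) → E-double-flat
9th (major 9th) → G-flat

F-flat, A-double-flat, C-flat, E-double-flat, G-flat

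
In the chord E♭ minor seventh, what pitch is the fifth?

B♭

Root of E♭ minor seventh = E♭. The 5th is a perfect 5th: E♭ up a perfect 5th → B♭.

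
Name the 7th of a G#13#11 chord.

F#

G#13#11 is built on G#; its 7th is a minor 7th above the root.
A seventh above G uses the letter F, and the minor 7th above G# is F#.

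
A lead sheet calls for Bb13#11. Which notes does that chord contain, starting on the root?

Root B♭, quality dominant thirteenth sharp eleven:
Root: B♭
Major 3rd (3rd): D
Perfect 5th (5th): F
Minor 7th (7th): A♭
Major 9th (9th): C
Augmented 11th (11th): E
Major 13th (13th): G

B♭  D  F  A♭  C  E  G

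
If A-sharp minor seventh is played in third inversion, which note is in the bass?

A-sharp minor seventh in root position is A#–C#–E#–G#.
Third inversion places the seventh in the bass, which is G#.

G#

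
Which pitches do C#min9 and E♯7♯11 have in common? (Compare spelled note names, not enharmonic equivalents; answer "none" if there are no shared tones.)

D#

C#min9: C# E G# B D#
E♯7♯11: E# G## B# D# A##
Common to both → D#.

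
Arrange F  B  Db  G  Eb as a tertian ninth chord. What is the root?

Eb

Arranged so that each adjacent pair is a third by letter name: Eb – G – B – Db – F.
The bottom of that stack, Eb, is the root (this is Eb dominant ninth sharp five).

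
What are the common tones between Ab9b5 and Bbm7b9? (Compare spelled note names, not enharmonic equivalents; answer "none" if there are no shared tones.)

Ab, Bb

Ab9b5 = Ab, C, Ebb, Gb, Bb.
Bbm7b9 = Bb, Db, F, Ab, Cb.
Shared: Ab, Bb.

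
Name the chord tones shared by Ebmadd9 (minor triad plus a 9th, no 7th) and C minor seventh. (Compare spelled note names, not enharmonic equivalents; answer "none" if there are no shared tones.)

E♭ B♭

Ebmadd9: E♭ G♭ B♭ F
C minor seventh: C E♭ G B♭
Common to both → E♭, B♭.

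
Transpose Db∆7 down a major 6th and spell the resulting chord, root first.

Fb, Ab, Cb, Eb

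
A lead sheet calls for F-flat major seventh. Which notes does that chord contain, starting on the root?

F-flat, A-flat, C-flat, E-flat

Root F-flat, quality major seventh:
root → F-flat
3rd (major 3rd) → A-flat
5th (perfect 5th) → C-flat
7th (major 7th) → E-flat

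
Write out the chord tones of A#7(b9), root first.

A# C## E# G# B

A#7(b9): dominant seventh flat nine on A#.
A# — root
C## — major 3rd
E# — perfect 5th
G# — minor 7th
B — minor 9th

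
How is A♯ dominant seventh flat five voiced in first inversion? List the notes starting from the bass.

C## – E – G# – A#

A♯ dominant seventh flat five = A#–C##–E–G#; first inversion → third (C##) lowest.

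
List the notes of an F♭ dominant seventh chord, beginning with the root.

F♭ A♭ C♭ E𝄫

Root F♭, quality dominant seventh:
F♭ — root
A♭ — major 3rd
C♭ — perfect 5th
E𝄫 — minor 7th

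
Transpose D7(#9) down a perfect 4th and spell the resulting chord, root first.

A, C#, E, G, B#

Transposed root: D → A (perfect 4th down). So we spell A dominant seventh sharp nine:
A — root
C# — major 3rd
E — perfect 5th
G — minor 7th
B# — augmented 9th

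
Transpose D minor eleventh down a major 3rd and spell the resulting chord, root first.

Transposed root: D → B♭ (major 3rd down). So we spell B♭ minor eleventh:
Root: B♭
Minor 3rd (3rd): D♭
Perfect 5th (5th): F
Minor 7th (7th): A♭
Major 9th (9th): C
Perfect 11th (11th): E♭

B♭, D♭, F, A♭, C, E♭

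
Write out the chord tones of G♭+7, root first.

Root Gb, quality augmented seventh:
root → Gb
3rd (major 3rd) → Bb
5th (augmented 5th) → D
7th (minor 7th) → Fb

Gb Bb D Fb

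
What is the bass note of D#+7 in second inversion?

A##

D#+7 = D#–F##–A##–C#. Second inversion → fifth in the bass = A##.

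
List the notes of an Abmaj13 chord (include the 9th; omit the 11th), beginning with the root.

Ab  C  Eb  G  Bb  F

Abmaj13 is a major thirteenth built on Ab.
Root: Ab
Major 3rd (3rd): C
Perfect 5th (5th): Eb
Major 7th (7th): G
Major 9th (9th): Bb
Major 13th (13th): F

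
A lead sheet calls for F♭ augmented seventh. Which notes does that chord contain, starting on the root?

Fb – Ab – C – Ebb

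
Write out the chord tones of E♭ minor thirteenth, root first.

E-flat – G-flat – B-flat – D-flat – F – A-flat – C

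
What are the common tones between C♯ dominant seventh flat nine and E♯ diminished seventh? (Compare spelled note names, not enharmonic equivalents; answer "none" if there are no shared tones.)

C♯ dominant seventh flat nine = C-sharp, E-sharp, G-sharp, B, D.
E♯ diminished seventh = E-sharp, G-sharp, B, D.
Shared: E-sharp, G-sharp, B, D.

E-sharp – G-sharp – B – D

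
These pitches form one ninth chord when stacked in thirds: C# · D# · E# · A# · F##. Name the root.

Stacking in thirds gives D# – F## – A# – C# – E#, so D# is the root — D# dominant ninth.

D#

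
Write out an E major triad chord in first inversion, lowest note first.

E major triad = E–G-sharp–B; first inversion → third (G-sharp) lowest.

G-sharp, B, E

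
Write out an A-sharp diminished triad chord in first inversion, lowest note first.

C-sharp, E, A-sharp

In root position, A-sharp diminished triad is A-sharp–C-sharp–E.
First inversion puts the third (C-sharp) in the bass.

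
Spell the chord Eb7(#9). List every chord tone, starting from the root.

Eb – G – Bb – Db – F#

Root Eb, quality dominant seventh sharp nine:
root → Eb
3rd (major 3rd) → G
5th (perfect 5th) → Bb
7th (minor 7th) → Db
9th (augmented 9th) → F#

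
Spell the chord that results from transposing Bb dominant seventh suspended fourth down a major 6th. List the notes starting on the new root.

D-flat – G-flat – A-flat – C-flat

A major 6th down from B-flat is D-flat, so the new chord is D-flat dominant seventh suspended fourth.
root → D-flat
4th (perfect 4th) → G-flat
5th (perfect 5th) → A-flat
7th (minor 7th) → C-flat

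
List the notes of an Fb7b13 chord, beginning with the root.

Fb7b13 is a dominant seventh flat thirteen built on F♭.
Root: F♭
Major 3rd (3rd): A♭
Perfect 5th (5th): C♭
Minor 7th (7th): E𝄫
Minor 13th (13th): D𝄫

F♭, A♭, C♭, E𝄫, D𝄫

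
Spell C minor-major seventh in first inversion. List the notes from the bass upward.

E♭ – G – B – C

In root position, C minor-major seventh is C–E♭–G–B.
First inversion puts the third (E♭) in the bass.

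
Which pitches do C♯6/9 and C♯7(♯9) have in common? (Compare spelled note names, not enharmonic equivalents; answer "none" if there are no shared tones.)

C# E# G#

C♯6/9 = C#, E#, G#, A#, D#.
C♯7(♯9) = C#, E#, G#, B, D##.
Shared: C#, E#, G#.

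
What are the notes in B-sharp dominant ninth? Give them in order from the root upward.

B-sharp D-double-sharp F-double-sharp A-sharp C-double-sharp

Root B-sharp, quality dominant ninth:
- root: B-sharp
- major 3rd: D-double-sharp
- perfect 5th: F-double-sharp
- minor 7th: A-sharp
- major 9th: C-double-sharp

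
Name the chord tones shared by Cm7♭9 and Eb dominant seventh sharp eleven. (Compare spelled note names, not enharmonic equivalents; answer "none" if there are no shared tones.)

Cm7♭9 = C, E♭, G, B♭, D♭.
Eb dominant seventh sharp eleven = E♭, G, B♭, D♭, A.
Shared: E♭, G, B♭, D♭.

E♭ – G – B♭ – D♭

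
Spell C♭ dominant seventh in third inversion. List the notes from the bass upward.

B𝄫  C♭  E♭  G♭

In root position, C♭ dominant seventh is C♭–E♭–G♭–B𝄫.
Third inversion puts the seventh (B𝄫) in the bass.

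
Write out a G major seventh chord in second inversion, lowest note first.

D – F-sharp – G – B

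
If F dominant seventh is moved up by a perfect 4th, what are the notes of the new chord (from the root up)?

Bb  D  F  Ab

F up a perfect 4th → Bb. New chord: Bb dominant seventh.
Bb — root
D — major 3rd
F — perfect 5th
Ab — minor 7th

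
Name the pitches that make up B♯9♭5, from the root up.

B♯9♭5 is a dominant ninth flat five built on B♯.
- root: B♯
- major 3rd: D𝄪
- diminished 5th: F♯
- minor 7th: A♯
- major 9th: C𝄪

B♯ D𝄪 F♯ A♯ C𝄪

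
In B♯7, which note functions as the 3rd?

D##

B♯7 is built on B#; its 3rd is a major 3rd above the root.
A third above B uses the letter D, and the major 3rd above B# is D##.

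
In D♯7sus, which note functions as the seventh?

C♯

Root of D♯7sus = D♯. The 7th is a minor 7th: D♯ up a minor 7th → C♯.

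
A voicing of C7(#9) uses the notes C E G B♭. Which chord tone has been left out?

D♯

C7(#9) = C, E, G, B♭, D♯. The voicing lacks the 9th (augmented 9th), D♯.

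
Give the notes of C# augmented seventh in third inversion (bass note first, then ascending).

B, C-sharp, E-sharp, G-double-sharp

In root position, C# augmented seventh is C-sharp–E-sharp–G-double-sharp–B.
Third inversion puts the seventh (B) in the bass.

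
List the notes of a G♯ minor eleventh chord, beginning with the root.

G♯ minor eleventh: minor eleventh on G-sharp.
G-sharp — root
B — minor 3rd
D-sharp — perfect 5th
F-sharp — minor 7th
A-sharp — major 9th
C-sharp — perfect 11th

G-sharp  B  D-sharp  F-sharp  A-sharp  C-sharp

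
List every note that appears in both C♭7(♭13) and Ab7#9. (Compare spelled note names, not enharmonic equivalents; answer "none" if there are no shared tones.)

C♭7(♭13): Cb Eb Gb Bbb Abb
Ab7#9: Ab C Eb Gb B
Common to both → Eb, Gb.

Eb – Gb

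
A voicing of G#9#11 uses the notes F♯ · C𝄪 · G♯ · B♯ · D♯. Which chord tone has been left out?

G#9#11 = G♯, B♯, D♯, F♯, A♯, C𝄪. The voicing lacks the 9th (major 9th), A♯.

A♯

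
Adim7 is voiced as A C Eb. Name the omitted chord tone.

Gb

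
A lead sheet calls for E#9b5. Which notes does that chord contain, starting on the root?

E# – G## – B – D# – F##

E#9b5 is a dominant ninth flat five built on E#.
Root: E#
Major 3rd (3rd): G##
Diminished 5th (5th): B
Minor 7th (7th): D#
Major 9th (9th): F##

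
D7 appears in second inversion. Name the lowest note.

A

D7 in root position is D–F#–A–C.
Second inversion places the fifth in the bass, which is A.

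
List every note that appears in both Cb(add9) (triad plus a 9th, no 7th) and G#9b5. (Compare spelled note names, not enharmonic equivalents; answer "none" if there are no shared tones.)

none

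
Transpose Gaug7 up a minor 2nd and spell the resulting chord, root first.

Ab – C – E – Gb

Transposed root: G → Ab (minor 2nd up). So we spell Ab augmented seventh:
- root: Ab
- major 3rd: C
- augmented 5th: E
- minor 7th: Gb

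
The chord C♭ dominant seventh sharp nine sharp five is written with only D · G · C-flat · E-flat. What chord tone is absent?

The full C♭ dominant seventh sharp nine sharp five chord is C-flat, E-flat, G, B-double-flat, D.
Comparing with the voicing, the minor 7th (7th) — B-double-flat — is absent.

B-double-flat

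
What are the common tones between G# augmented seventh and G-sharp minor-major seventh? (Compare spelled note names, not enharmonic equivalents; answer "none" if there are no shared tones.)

G# augmented seventh: G-sharp B-sharp D-double-sharp F-sharp
G-sharp minor-major seventh: G-sharp B D-sharp F-double-sharp
Common to both → G-sharp.

G-sharp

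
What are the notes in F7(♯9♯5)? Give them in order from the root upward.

F – A – C# – Eb – G#

Root F, quality dominant seventh sharp nine sharp five:
F — root
A — major 3rd
C# — augmented 5th
Eb — minor 7th
G# — augmented 9th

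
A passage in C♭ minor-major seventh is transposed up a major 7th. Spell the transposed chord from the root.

Bb – Db – F – A

A major 7th up from Cb is Bb, so the new chord is Bb minor-major seventh.
Root: Bb
Minor 3rd (3rd): Db
Perfect 5th (5th): F
Major 7th (7th): A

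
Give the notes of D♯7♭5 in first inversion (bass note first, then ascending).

In root position, D♯7♭5 is D#–F##–A–C#.
First inversion puts the third (F##) in the bass.

F##  A  C#  D#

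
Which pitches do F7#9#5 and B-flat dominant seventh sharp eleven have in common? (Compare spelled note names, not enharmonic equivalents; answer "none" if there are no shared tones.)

F7#9#5: F A C# Eb G#
B-flat dominant seventh sharp eleven: Bb D F Ab E
Common to both → F.

F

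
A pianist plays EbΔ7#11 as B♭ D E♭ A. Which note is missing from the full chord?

EbΔ7#11 = E♭, G, B♭, D, A. The voicing lacks the 3rd (major 3rd), G.

G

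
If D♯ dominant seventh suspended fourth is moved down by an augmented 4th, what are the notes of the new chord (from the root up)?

A – D – E – G

An augmented 4th down from D-sharp is A, so the new chord is A dominant seventh suspended fourth.
A — root
D — perfect 4th
E — perfect 5th
G — minor 7th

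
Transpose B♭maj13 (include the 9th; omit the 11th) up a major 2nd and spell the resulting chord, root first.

A major 2nd up from Bb is C, so the new chord is C major thirteenth.
- root: C
- major 3rd: E
- perfect 5th: G
- major 7th: B
- major 9th: D
- major 13th: A

C – E – G – B – D – A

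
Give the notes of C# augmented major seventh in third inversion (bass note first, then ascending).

In root position, C# augmented major seventh is C#–E#–G##–B#.
Third inversion puts the seventh (B#) in the bass.

B#, C#, E#, G##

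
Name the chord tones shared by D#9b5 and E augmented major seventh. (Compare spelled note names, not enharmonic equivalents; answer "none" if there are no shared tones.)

D#

D#9b5: D# F## A C# E#
E augmented major seventh: E G# B# D#
Common to both → D#.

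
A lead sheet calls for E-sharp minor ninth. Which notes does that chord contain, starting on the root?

E# G# B# D# F##

E-sharp minor ninth is a minor ninth built on E#.
E# — root
G# — minor 3rd
B# — perfect 5th
D# — minor 7th
F## — major 9th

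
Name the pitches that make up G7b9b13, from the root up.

G – B – D – F – Ab – Eb

G7b9b13: dominant seventh flat nine flat thirteen on G.
G — root
B — major 3rd
D — perfect 5th
F — minor 7th
Ab — minor 9th
Eb — minor 13th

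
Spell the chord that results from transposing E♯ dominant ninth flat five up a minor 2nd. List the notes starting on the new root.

E-sharp up a minor 2nd → F-sharp. New chord: F-sharp dominant ninth flat five.
F-sharp — root
A-sharp — major 3rd
C — diminished 5th
E — minor 7th
G-sharp — major 9th

F-sharp – A-sharp – C – E – G-sharp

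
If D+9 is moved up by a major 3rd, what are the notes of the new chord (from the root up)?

Transposed root: D → F♯ (major 3rd up). So we spell F♯ dominant ninth sharp five:
Root: F♯
Major 3rd (3rd): A♯
Augmented 5th (5th): C𝄪
Minor 7th (7th): E
Major 9th (9th): G♯

F♯ A♯ C𝄪 E G♯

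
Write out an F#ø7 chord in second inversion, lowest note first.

F#ø7 = F#–A–C–E; second inversion → fifth (C) lowest.

C  E  F#  A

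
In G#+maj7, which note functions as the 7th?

F##

Root of G#+maj7 = G#. The 7th is a major 7th: G# up a major 7th → F##.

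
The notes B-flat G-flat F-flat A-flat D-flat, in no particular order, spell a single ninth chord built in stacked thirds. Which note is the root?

Stacking in thirds gives G-flat – B-flat – D-flat – F-flat – A-flat, so G-flat is the root — G-flat dominant ninth.

G-flat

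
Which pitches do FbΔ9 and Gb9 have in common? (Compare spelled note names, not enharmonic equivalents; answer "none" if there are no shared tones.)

FbΔ9: F♭ A♭ C♭ E♭ G♭
Gb9: G♭ B♭ D♭ F♭ A♭
Common to both → F♭, A♭, G♭.

F♭ – A♭ – G♭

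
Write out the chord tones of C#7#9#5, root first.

C#7#9#5: dominant seventh sharp nine sharp five on C♯.
C♯ — root
E♯ — major 3rd
G𝄪 — augmented 5th
B — minor 7th
D𝄪 — augmented 9th

C♯ – E♯ – G𝄪 – B – D𝄪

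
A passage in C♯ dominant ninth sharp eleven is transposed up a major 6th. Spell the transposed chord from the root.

C# up a major 6th → A#. New chord: A# dominant ninth sharp eleven.
A# — root
C## — major 3rd
E# — perfect 5th
G# — minor 7th
B# — major 9th
D## — augmented 11th

A#  C##  E#  G#  B#  D##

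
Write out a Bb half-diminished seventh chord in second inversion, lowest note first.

Fb Ab Bb Db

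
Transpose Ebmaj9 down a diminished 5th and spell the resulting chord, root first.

A  C#  E  G#  B

Transposed root: Eb → A (diminished 5th down). So we spell A major ninth:
- root: A
- major 3rd: C#
- perfect 5th: E
- major 7th: G#
- major 9th: B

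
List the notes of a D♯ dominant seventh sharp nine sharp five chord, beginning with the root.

D♯ dominant seventh sharp nine sharp five: dominant seventh sharp nine sharp five on D#.
Root: D#
Major 3rd (3rd): F##
Augmented 5th (5th): A##
Minor 7th (7th): C#
Augmented 9th (9th): E##

D#, F##, A##, C#, E##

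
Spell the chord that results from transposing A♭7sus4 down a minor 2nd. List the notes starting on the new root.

Ab down a minor 2nd → G. New chord: G dominant seventh suspended fourth.
- root: G
- perfect 4th: C
- perfect 5th: D
- minor 7th: F

G, C, D, F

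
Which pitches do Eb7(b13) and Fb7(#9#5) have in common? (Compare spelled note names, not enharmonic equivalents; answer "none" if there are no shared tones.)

Eb7(b13): Eb G Bb Db Cb
Fb7(#9#5): Fb Ab C Ebb G
Common to both → G.

G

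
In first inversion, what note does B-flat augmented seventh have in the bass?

D

B-flat augmented seventh in root position is B♭–D–F♯–A♭.
First inversion places the third in the bass, which is D.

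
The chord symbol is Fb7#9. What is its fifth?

C♭

Root of Fb7#9 = F♭. The 5th is a perfect 5th: F♭ up a perfect 5th → C♭.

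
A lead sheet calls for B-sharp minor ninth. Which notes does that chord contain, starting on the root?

B-sharp minor ninth is a minor ninth built on B-sharp.
B-sharp — root
D-sharp — minor 3rd
F-double-sharp — perfect 5th
A-sharp — minor 7th
C-double-sharp — major 9th

B-sharp  D-sharp  F-double-sharp  A-sharp  C-double-sharp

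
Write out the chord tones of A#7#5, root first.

A#  C##  E##  G#

A#7#5 is an augmented seventh built on A#.
Root: A#
Major 3rd (3rd): C##
Augmented 5th (5th): E##
Minor 7th (7th): G#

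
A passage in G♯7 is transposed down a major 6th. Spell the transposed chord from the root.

A major 6th down from G# is B, so the new chord is B dominant seventh.
Root: B
Major 3rd (3rd): D#
Perfect 5th (5th): F#
Minor 7th (7th): A

B, D#, F#, A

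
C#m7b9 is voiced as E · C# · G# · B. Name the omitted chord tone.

The full C#m7b9 chord is C#, E, G#, B, D.
Comparing with the voicing, the minor 9th (9th) — D — is absent.

D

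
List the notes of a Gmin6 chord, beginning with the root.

Gmin6 is a minor sixth built on G.
- root: G
- minor 3rd: Bb
- perfect 5th: D
- major 6th: E

G, Bb, D, E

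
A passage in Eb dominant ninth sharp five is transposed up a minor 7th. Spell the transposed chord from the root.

E-flat up a minor 7th → D-flat. New chord: D-flat dominant ninth sharp five.
D-flat — root
F — major 3rd
A — augmented 5th
C-flat — minor 7th
E-flat — major 9th

D-flat – F – A – C-flat – E-flat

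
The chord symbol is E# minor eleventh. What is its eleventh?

A-sharp

Root of E# minor eleventh = E-sharp. The 11th is a perfect 11th: E-sharp up a perfect 11th → A-sharp.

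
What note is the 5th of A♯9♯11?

E#

Root of A♯9♯11 = A#. The 5th is a perfect 5th: A# up a perfect 5th → E#.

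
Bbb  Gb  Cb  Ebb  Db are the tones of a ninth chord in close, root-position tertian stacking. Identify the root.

Stacking in thirds gives Cb – Ebb – Gb – Bbb – Db, so Cb is the root — Cb minor ninth.

Cb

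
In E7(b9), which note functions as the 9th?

F

Root of E7(b9) = E. The 9th is a minor 9th: E up a minor 9th → F.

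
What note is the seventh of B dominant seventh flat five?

Root of B dominant seventh flat five = B. The 7th is a minor 7th: B up a minor 7th → A.

A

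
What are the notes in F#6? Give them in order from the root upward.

F# – A# – C# – D#

F#6 is a major sixth built on F#.
root → F#
3rd (major 3rd) → A#
5th (perfect 5th) → C#
6th (major 6th) → D#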